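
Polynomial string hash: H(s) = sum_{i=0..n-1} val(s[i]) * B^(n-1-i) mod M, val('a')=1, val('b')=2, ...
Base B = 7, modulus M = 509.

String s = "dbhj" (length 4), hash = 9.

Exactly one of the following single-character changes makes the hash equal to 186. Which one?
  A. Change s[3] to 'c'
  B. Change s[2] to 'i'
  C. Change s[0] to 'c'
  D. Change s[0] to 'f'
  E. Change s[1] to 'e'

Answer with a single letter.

Answer: D

Derivation:
Option A: s[3]='j'->'c', delta=(3-10)*7^0 mod 509 = 502, hash=9+502 mod 509 = 2
Option B: s[2]='h'->'i', delta=(9-8)*7^1 mod 509 = 7, hash=9+7 mod 509 = 16
Option C: s[0]='d'->'c', delta=(3-4)*7^3 mod 509 = 166, hash=9+166 mod 509 = 175
Option D: s[0]='d'->'f', delta=(6-4)*7^3 mod 509 = 177, hash=9+177 mod 509 = 186 <-- target
Option E: s[1]='b'->'e', delta=(5-2)*7^2 mod 509 = 147, hash=9+147 mod 509 = 156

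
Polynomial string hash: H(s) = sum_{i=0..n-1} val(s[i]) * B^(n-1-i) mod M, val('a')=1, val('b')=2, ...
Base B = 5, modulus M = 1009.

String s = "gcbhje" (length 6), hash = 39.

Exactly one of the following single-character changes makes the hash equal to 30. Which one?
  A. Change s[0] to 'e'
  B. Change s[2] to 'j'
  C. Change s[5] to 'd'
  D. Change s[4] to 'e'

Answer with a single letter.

Option A: s[0]='g'->'e', delta=(5-7)*5^5 mod 1009 = 813, hash=39+813 mod 1009 = 852
Option B: s[2]='b'->'j', delta=(10-2)*5^3 mod 1009 = 1000, hash=39+1000 mod 1009 = 30 <-- target
Option C: s[5]='e'->'d', delta=(4-5)*5^0 mod 1009 = 1008, hash=39+1008 mod 1009 = 38
Option D: s[4]='j'->'e', delta=(5-10)*5^1 mod 1009 = 984, hash=39+984 mod 1009 = 14

Answer: B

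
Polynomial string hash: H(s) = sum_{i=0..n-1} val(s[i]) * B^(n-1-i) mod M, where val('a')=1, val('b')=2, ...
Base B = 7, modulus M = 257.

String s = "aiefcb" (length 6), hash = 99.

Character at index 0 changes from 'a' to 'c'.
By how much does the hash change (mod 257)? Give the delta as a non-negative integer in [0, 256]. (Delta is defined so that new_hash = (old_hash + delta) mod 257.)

Delta formula: (val(new) - val(old)) * B^(n-1-k) mod M
  val('c') - val('a') = 3 - 1 = 2
  B^(n-1-k) = 7^5 mod 257 = 102
  Delta = 2 * 102 mod 257 = 204

Answer: 204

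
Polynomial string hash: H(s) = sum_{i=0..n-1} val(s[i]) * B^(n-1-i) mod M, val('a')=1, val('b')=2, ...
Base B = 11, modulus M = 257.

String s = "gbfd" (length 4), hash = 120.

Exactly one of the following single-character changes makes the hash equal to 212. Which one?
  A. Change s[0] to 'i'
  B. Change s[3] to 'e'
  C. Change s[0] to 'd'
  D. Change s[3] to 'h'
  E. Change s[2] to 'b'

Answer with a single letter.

Answer: A

Derivation:
Option A: s[0]='g'->'i', delta=(9-7)*11^3 mod 257 = 92, hash=120+92 mod 257 = 212 <-- target
Option B: s[3]='d'->'e', delta=(5-4)*11^0 mod 257 = 1, hash=120+1 mod 257 = 121
Option C: s[0]='g'->'d', delta=(4-7)*11^3 mod 257 = 119, hash=120+119 mod 257 = 239
Option D: s[3]='d'->'h', delta=(8-4)*11^0 mod 257 = 4, hash=120+4 mod 257 = 124
Option E: s[2]='f'->'b', delta=(2-6)*11^1 mod 257 = 213, hash=120+213 mod 257 = 76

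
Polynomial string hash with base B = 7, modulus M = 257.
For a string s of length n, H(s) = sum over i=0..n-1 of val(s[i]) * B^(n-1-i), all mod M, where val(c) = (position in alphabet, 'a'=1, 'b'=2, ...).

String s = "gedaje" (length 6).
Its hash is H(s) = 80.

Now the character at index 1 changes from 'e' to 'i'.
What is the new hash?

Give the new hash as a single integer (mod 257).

val('e') = 5, val('i') = 9
Position k = 1, exponent = n-1-k = 4
B^4 mod M = 7^4 mod 257 = 88
Delta = (9 - 5) * 88 mod 257 = 95
New hash = (80 + 95) mod 257 = 175

Answer: 175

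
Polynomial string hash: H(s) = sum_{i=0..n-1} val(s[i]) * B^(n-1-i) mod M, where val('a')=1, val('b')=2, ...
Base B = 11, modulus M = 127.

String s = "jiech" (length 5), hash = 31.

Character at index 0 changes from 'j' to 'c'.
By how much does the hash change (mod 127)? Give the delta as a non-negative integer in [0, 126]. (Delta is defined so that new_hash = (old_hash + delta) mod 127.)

Delta formula: (val(new) - val(old)) * B^(n-1-k) mod M
  val('c') - val('j') = 3 - 10 = -7
  B^(n-1-k) = 11^4 mod 127 = 36
  Delta = -7 * 36 mod 127 = 2

Answer: 2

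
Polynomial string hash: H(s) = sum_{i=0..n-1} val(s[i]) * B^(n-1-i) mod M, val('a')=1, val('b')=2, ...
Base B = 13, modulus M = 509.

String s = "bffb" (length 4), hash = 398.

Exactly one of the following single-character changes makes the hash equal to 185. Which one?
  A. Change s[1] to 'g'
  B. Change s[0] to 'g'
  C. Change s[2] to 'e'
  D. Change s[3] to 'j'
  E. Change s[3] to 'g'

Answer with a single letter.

Option A: s[1]='f'->'g', delta=(7-6)*13^2 mod 509 = 169, hash=398+169 mod 509 = 58
Option B: s[0]='b'->'g', delta=(7-2)*13^3 mod 509 = 296, hash=398+296 mod 509 = 185 <-- target
Option C: s[2]='f'->'e', delta=(5-6)*13^1 mod 509 = 496, hash=398+496 mod 509 = 385
Option D: s[3]='b'->'j', delta=(10-2)*13^0 mod 509 = 8, hash=398+8 mod 509 = 406
Option E: s[3]='b'->'g', delta=(7-2)*13^0 mod 509 = 5, hash=398+5 mod 509 = 403

Answer: B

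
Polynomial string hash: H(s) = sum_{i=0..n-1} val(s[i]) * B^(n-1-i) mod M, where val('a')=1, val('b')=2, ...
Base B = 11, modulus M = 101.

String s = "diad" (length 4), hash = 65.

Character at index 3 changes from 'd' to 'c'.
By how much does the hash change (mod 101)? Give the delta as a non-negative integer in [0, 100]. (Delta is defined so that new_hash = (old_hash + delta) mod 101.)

Delta formula: (val(new) - val(old)) * B^(n-1-k) mod M
  val('c') - val('d') = 3 - 4 = -1
  B^(n-1-k) = 11^0 mod 101 = 1
  Delta = -1 * 1 mod 101 = 100

Answer: 100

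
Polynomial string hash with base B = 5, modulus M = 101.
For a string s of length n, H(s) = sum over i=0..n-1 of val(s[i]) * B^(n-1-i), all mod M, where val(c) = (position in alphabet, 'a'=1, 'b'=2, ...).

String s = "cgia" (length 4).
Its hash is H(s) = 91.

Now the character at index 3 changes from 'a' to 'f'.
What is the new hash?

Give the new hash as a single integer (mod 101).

val('a') = 1, val('f') = 6
Position k = 3, exponent = n-1-k = 0
B^0 mod M = 5^0 mod 101 = 1
Delta = (6 - 1) * 1 mod 101 = 5
New hash = (91 + 5) mod 101 = 96

Answer: 96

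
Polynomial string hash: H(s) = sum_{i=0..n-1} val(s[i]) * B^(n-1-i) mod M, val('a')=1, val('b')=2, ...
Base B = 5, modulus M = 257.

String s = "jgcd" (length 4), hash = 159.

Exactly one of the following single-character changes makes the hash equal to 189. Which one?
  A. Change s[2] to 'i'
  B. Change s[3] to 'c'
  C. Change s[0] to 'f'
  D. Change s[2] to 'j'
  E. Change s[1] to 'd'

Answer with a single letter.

Answer: A

Derivation:
Option A: s[2]='c'->'i', delta=(9-3)*5^1 mod 257 = 30, hash=159+30 mod 257 = 189 <-- target
Option B: s[3]='d'->'c', delta=(3-4)*5^0 mod 257 = 256, hash=159+256 mod 257 = 158
Option C: s[0]='j'->'f', delta=(6-10)*5^3 mod 257 = 14, hash=159+14 mod 257 = 173
Option D: s[2]='c'->'j', delta=(10-3)*5^1 mod 257 = 35, hash=159+35 mod 257 = 194
Option E: s[1]='g'->'d', delta=(4-7)*5^2 mod 257 = 182, hash=159+182 mod 257 = 84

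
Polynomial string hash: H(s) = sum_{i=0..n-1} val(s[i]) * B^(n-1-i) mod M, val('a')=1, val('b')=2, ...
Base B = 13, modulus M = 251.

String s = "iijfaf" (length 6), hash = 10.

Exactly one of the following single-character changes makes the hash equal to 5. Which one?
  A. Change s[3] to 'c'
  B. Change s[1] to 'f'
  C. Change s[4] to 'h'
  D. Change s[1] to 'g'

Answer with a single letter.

Option A: s[3]='f'->'c', delta=(3-6)*13^2 mod 251 = 246, hash=10+246 mod 251 = 5 <-- target
Option B: s[1]='i'->'f', delta=(6-9)*13^4 mod 251 = 159, hash=10+159 mod 251 = 169
Option C: s[4]='a'->'h', delta=(8-1)*13^1 mod 251 = 91, hash=10+91 mod 251 = 101
Option D: s[1]='i'->'g', delta=(7-9)*13^4 mod 251 = 106, hash=10+106 mod 251 = 116

Answer: A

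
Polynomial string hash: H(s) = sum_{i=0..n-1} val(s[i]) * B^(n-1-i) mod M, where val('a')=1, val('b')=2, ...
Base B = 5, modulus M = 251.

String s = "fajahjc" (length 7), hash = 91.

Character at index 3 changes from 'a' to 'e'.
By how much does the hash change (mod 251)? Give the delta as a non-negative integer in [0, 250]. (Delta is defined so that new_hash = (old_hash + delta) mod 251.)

Delta formula: (val(new) - val(old)) * B^(n-1-k) mod M
  val('e') - val('a') = 5 - 1 = 4
  B^(n-1-k) = 5^3 mod 251 = 125
  Delta = 4 * 125 mod 251 = 249

Answer: 249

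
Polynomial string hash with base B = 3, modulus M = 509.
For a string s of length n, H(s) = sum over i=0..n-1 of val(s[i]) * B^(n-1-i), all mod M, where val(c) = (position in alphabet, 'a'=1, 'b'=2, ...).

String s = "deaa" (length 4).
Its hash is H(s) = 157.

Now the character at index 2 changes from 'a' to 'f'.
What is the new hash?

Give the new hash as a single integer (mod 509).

Answer: 172

Derivation:
val('a') = 1, val('f') = 6
Position k = 2, exponent = n-1-k = 1
B^1 mod M = 3^1 mod 509 = 3
Delta = (6 - 1) * 3 mod 509 = 15
New hash = (157 + 15) mod 509 = 172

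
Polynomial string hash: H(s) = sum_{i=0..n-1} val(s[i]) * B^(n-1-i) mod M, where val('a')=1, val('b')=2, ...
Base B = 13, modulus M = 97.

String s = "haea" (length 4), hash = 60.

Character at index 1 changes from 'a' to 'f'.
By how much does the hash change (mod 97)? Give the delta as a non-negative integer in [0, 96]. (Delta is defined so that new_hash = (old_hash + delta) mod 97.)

Answer: 69

Derivation:
Delta formula: (val(new) - val(old)) * B^(n-1-k) mod M
  val('f') - val('a') = 6 - 1 = 5
  B^(n-1-k) = 13^2 mod 97 = 72
  Delta = 5 * 72 mod 97 = 69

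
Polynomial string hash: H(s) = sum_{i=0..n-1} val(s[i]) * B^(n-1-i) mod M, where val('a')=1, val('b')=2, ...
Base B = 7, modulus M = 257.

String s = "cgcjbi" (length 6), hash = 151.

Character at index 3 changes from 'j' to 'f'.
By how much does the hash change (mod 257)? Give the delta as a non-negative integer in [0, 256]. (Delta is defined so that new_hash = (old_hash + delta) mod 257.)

Delta formula: (val(new) - val(old)) * B^(n-1-k) mod M
  val('f') - val('j') = 6 - 10 = -4
  B^(n-1-k) = 7^2 mod 257 = 49
  Delta = -4 * 49 mod 257 = 61

Answer: 61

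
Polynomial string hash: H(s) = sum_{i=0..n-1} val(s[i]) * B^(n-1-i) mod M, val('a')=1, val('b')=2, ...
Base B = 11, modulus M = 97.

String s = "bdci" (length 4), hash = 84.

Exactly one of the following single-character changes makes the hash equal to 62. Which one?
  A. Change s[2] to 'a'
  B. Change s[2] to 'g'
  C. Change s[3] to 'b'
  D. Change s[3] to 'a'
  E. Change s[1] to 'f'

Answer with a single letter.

Option A: s[2]='c'->'a', delta=(1-3)*11^1 mod 97 = 75, hash=84+75 mod 97 = 62 <-- target
Option B: s[2]='c'->'g', delta=(7-3)*11^1 mod 97 = 44, hash=84+44 mod 97 = 31
Option C: s[3]='i'->'b', delta=(2-9)*11^0 mod 97 = 90, hash=84+90 mod 97 = 77
Option D: s[3]='i'->'a', delta=(1-9)*11^0 mod 97 = 89, hash=84+89 mod 97 = 76
Option E: s[1]='d'->'f', delta=(6-4)*11^2 mod 97 = 48, hash=84+48 mod 97 = 35

Answer: A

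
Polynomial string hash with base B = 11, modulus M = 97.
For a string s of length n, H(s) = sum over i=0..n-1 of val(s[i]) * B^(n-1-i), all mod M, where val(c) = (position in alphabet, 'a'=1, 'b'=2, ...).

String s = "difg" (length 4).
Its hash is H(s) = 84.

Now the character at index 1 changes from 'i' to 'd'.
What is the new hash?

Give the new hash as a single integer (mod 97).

val('i') = 9, val('d') = 4
Position k = 1, exponent = n-1-k = 2
B^2 mod M = 11^2 mod 97 = 24
Delta = (4 - 9) * 24 mod 97 = 74
New hash = (84 + 74) mod 97 = 61

Answer: 61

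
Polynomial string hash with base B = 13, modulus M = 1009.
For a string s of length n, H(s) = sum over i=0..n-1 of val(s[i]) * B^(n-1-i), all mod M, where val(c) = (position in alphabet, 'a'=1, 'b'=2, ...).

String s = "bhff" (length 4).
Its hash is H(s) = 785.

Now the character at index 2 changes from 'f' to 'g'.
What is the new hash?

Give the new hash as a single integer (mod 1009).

Answer: 798

Derivation:
val('f') = 6, val('g') = 7
Position k = 2, exponent = n-1-k = 1
B^1 mod M = 13^1 mod 1009 = 13
Delta = (7 - 6) * 13 mod 1009 = 13
New hash = (785 + 13) mod 1009 = 798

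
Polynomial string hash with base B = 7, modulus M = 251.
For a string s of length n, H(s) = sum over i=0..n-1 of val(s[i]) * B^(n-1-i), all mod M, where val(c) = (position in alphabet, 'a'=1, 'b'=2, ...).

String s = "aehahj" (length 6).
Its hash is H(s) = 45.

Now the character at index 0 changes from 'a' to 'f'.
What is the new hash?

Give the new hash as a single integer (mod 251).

Answer: 246

Derivation:
val('a') = 1, val('f') = 6
Position k = 0, exponent = n-1-k = 5
B^5 mod M = 7^5 mod 251 = 241
Delta = (6 - 1) * 241 mod 251 = 201
New hash = (45 + 201) mod 251 = 246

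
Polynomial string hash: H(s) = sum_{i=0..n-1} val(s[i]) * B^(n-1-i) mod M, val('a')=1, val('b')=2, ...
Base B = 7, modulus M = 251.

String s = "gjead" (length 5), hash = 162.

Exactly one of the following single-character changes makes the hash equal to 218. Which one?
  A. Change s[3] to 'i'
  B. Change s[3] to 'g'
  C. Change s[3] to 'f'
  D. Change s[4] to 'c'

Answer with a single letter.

Option A: s[3]='a'->'i', delta=(9-1)*7^1 mod 251 = 56, hash=162+56 mod 251 = 218 <-- target
Option B: s[3]='a'->'g', delta=(7-1)*7^1 mod 251 = 42, hash=162+42 mod 251 = 204
Option C: s[3]='a'->'f', delta=(6-1)*7^1 mod 251 = 35, hash=162+35 mod 251 = 197
Option D: s[4]='d'->'c', delta=(3-4)*7^0 mod 251 = 250, hash=162+250 mod 251 = 161

Answer: A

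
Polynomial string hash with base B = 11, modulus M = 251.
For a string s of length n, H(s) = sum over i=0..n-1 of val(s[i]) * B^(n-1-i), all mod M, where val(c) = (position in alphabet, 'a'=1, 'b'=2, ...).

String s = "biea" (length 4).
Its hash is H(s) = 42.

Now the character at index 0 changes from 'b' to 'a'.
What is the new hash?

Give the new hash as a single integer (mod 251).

val('b') = 2, val('a') = 1
Position k = 0, exponent = n-1-k = 3
B^3 mod M = 11^3 mod 251 = 76
Delta = (1 - 2) * 76 mod 251 = 175
New hash = (42 + 175) mod 251 = 217

Answer: 217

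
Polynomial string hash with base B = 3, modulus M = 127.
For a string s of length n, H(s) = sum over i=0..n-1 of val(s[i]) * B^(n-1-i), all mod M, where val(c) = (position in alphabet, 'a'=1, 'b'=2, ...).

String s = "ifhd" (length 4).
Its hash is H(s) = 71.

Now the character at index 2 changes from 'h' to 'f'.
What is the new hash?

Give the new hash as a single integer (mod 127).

val('h') = 8, val('f') = 6
Position k = 2, exponent = n-1-k = 1
B^1 mod M = 3^1 mod 127 = 3
Delta = (6 - 8) * 3 mod 127 = 121
New hash = (71 + 121) mod 127 = 65

Answer: 65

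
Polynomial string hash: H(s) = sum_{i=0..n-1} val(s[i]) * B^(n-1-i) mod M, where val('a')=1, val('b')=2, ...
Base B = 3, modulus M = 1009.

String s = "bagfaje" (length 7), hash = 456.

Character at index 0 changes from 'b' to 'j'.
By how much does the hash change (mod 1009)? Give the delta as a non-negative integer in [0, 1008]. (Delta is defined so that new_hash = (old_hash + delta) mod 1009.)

Delta formula: (val(new) - val(old)) * B^(n-1-k) mod M
  val('j') - val('b') = 10 - 2 = 8
  B^(n-1-k) = 3^6 mod 1009 = 729
  Delta = 8 * 729 mod 1009 = 787

Answer: 787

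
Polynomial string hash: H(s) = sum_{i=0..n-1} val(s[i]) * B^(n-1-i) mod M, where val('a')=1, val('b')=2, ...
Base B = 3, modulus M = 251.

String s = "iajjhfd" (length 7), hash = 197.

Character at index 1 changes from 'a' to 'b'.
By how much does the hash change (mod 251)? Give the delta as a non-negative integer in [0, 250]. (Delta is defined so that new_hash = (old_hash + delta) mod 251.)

Delta formula: (val(new) - val(old)) * B^(n-1-k) mod M
  val('b') - val('a') = 2 - 1 = 1
  B^(n-1-k) = 3^5 mod 251 = 243
  Delta = 1 * 243 mod 251 = 243

Answer: 243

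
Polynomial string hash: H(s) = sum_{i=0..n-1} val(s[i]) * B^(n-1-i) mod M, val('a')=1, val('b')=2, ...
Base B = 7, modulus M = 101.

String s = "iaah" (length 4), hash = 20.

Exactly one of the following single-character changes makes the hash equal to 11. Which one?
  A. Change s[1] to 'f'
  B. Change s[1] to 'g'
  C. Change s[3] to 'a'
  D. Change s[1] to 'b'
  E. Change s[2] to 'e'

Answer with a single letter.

Option A: s[1]='a'->'f', delta=(6-1)*7^2 mod 101 = 43, hash=20+43 mod 101 = 63
Option B: s[1]='a'->'g', delta=(7-1)*7^2 mod 101 = 92, hash=20+92 mod 101 = 11 <-- target
Option C: s[3]='h'->'a', delta=(1-8)*7^0 mod 101 = 94, hash=20+94 mod 101 = 13
Option D: s[1]='a'->'b', delta=(2-1)*7^2 mod 101 = 49, hash=20+49 mod 101 = 69
Option E: s[2]='a'->'e', delta=(5-1)*7^1 mod 101 = 28, hash=20+28 mod 101 = 48

Answer: B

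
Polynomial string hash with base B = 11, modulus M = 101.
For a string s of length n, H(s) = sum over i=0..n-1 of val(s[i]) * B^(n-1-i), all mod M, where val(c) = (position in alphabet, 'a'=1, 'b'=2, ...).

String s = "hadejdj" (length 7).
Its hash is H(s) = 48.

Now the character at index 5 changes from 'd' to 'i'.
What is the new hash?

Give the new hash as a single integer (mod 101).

Answer: 2

Derivation:
val('d') = 4, val('i') = 9
Position k = 5, exponent = n-1-k = 1
B^1 mod M = 11^1 mod 101 = 11
Delta = (9 - 4) * 11 mod 101 = 55
New hash = (48 + 55) mod 101 = 2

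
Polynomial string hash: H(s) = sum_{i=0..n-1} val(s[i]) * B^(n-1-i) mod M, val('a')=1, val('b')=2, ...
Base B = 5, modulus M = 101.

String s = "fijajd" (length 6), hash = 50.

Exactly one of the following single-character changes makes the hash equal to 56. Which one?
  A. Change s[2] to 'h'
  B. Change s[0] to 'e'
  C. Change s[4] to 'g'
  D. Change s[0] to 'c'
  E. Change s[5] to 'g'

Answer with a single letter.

Option A: s[2]='j'->'h', delta=(8-10)*5^3 mod 101 = 53, hash=50+53 mod 101 = 2
Option B: s[0]='f'->'e', delta=(5-6)*5^5 mod 101 = 6, hash=50+6 mod 101 = 56 <-- target
Option C: s[4]='j'->'g', delta=(7-10)*5^1 mod 101 = 86, hash=50+86 mod 101 = 35
Option D: s[0]='f'->'c', delta=(3-6)*5^5 mod 101 = 18, hash=50+18 mod 101 = 68
Option E: s[5]='d'->'g', delta=(7-4)*5^0 mod 101 = 3, hash=50+3 mod 101 = 53

Answer: B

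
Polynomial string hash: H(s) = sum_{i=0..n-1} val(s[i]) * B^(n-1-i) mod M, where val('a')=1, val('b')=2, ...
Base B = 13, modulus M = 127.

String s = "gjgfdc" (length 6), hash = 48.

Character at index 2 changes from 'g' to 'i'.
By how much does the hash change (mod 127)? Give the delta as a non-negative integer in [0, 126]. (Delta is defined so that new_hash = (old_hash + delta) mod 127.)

Delta formula: (val(new) - val(old)) * B^(n-1-k) mod M
  val('i') - val('g') = 9 - 7 = 2
  B^(n-1-k) = 13^3 mod 127 = 38
  Delta = 2 * 38 mod 127 = 76

Answer: 76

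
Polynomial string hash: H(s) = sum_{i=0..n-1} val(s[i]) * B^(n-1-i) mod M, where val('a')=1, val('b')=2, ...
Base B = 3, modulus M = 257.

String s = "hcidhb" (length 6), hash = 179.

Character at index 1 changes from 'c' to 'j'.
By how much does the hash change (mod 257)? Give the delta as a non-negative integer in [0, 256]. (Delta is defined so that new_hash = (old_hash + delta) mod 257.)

Answer: 53

Derivation:
Delta formula: (val(new) - val(old)) * B^(n-1-k) mod M
  val('j') - val('c') = 10 - 3 = 7
  B^(n-1-k) = 3^4 mod 257 = 81
  Delta = 7 * 81 mod 257 = 53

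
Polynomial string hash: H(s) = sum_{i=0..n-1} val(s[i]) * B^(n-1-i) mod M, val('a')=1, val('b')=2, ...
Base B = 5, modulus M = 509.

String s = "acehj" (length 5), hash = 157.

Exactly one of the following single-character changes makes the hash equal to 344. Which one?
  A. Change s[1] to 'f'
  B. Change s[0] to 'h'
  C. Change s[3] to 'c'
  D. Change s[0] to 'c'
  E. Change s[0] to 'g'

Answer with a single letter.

Option A: s[1]='c'->'f', delta=(6-3)*5^3 mod 509 = 375, hash=157+375 mod 509 = 23
Option B: s[0]='a'->'h', delta=(8-1)*5^4 mod 509 = 303, hash=157+303 mod 509 = 460
Option C: s[3]='h'->'c', delta=(3-8)*5^1 mod 509 = 484, hash=157+484 mod 509 = 132
Option D: s[0]='a'->'c', delta=(3-1)*5^4 mod 509 = 232, hash=157+232 mod 509 = 389
Option E: s[0]='a'->'g', delta=(7-1)*5^4 mod 509 = 187, hash=157+187 mod 509 = 344 <-- target

Answer: E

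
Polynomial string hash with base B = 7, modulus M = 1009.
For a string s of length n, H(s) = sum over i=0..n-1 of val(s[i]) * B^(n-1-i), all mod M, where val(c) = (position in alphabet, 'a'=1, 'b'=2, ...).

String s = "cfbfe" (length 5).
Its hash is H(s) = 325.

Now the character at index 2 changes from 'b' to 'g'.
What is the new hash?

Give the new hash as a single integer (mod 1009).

val('b') = 2, val('g') = 7
Position k = 2, exponent = n-1-k = 2
B^2 mod M = 7^2 mod 1009 = 49
Delta = (7 - 2) * 49 mod 1009 = 245
New hash = (325 + 245) mod 1009 = 570

Answer: 570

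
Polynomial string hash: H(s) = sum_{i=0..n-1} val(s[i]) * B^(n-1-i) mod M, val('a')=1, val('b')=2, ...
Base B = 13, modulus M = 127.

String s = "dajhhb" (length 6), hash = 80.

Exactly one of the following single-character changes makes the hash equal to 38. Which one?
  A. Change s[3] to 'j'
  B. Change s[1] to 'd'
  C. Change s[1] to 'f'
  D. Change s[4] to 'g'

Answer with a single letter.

Option A: s[3]='h'->'j', delta=(10-8)*13^2 mod 127 = 84, hash=80+84 mod 127 = 37
Option B: s[1]='a'->'d', delta=(4-1)*13^4 mod 127 = 85, hash=80+85 mod 127 = 38 <-- target
Option C: s[1]='a'->'f', delta=(6-1)*13^4 mod 127 = 57, hash=80+57 mod 127 = 10
Option D: s[4]='h'->'g', delta=(7-8)*13^1 mod 127 = 114, hash=80+114 mod 127 = 67

Answer: B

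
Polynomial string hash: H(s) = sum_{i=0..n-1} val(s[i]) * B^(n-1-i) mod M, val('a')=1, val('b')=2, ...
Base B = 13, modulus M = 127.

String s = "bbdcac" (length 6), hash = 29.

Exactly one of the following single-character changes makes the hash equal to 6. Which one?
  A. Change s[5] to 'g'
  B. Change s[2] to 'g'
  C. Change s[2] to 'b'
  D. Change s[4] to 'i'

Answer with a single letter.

Option A: s[5]='c'->'g', delta=(7-3)*13^0 mod 127 = 4, hash=29+4 mod 127 = 33
Option B: s[2]='d'->'g', delta=(7-4)*13^3 mod 127 = 114, hash=29+114 mod 127 = 16
Option C: s[2]='d'->'b', delta=(2-4)*13^3 mod 127 = 51, hash=29+51 mod 127 = 80
Option D: s[4]='a'->'i', delta=(9-1)*13^1 mod 127 = 104, hash=29+104 mod 127 = 6 <-- target

Answer: D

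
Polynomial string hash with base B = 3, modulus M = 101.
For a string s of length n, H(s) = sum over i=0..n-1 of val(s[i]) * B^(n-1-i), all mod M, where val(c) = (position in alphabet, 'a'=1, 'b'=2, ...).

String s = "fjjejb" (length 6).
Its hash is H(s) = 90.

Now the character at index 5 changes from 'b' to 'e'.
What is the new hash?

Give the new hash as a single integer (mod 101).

val('b') = 2, val('e') = 5
Position k = 5, exponent = n-1-k = 0
B^0 mod M = 3^0 mod 101 = 1
Delta = (5 - 2) * 1 mod 101 = 3
New hash = (90 + 3) mod 101 = 93

Answer: 93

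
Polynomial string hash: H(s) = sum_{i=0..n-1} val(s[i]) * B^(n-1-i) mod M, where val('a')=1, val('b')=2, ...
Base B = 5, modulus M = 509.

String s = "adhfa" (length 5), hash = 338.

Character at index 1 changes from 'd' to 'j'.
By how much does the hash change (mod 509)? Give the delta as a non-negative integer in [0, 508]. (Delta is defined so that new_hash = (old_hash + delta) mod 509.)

Delta formula: (val(new) - val(old)) * B^(n-1-k) mod M
  val('j') - val('d') = 10 - 4 = 6
  B^(n-1-k) = 5^3 mod 509 = 125
  Delta = 6 * 125 mod 509 = 241

Answer: 241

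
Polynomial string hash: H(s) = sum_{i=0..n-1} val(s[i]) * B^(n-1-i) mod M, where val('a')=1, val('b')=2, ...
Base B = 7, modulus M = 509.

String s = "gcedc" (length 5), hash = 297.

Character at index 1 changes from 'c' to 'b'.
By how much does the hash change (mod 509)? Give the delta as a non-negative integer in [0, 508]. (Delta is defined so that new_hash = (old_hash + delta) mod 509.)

Answer: 166

Derivation:
Delta formula: (val(new) - val(old)) * B^(n-1-k) mod M
  val('b') - val('c') = 2 - 3 = -1
  B^(n-1-k) = 7^3 mod 509 = 343
  Delta = -1 * 343 mod 509 = 166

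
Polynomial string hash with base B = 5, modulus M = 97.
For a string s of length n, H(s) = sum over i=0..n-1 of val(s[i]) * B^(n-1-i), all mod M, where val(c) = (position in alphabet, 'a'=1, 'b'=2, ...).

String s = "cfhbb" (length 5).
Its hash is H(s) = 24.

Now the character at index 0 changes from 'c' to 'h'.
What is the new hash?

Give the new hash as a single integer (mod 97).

val('c') = 3, val('h') = 8
Position k = 0, exponent = n-1-k = 4
B^4 mod M = 5^4 mod 97 = 43
Delta = (8 - 3) * 43 mod 97 = 21
New hash = (24 + 21) mod 97 = 45

Answer: 45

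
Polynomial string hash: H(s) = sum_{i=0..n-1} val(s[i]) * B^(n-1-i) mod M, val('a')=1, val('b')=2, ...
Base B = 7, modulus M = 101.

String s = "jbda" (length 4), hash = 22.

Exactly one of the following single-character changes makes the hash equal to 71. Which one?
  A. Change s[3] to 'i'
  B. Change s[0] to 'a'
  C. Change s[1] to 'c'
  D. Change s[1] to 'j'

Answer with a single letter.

Answer: C

Derivation:
Option A: s[3]='a'->'i', delta=(9-1)*7^0 mod 101 = 8, hash=22+8 mod 101 = 30
Option B: s[0]='j'->'a', delta=(1-10)*7^3 mod 101 = 44, hash=22+44 mod 101 = 66
Option C: s[1]='b'->'c', delta=(3-2)*7^2 mod 101 = 49, hash=22+49 mod 101 = 71 <-- target
Option D: s[1]='b'->'j', delta=(10-2)*7^2 mod 101 = 89, hash=22+89 mod 101 = 10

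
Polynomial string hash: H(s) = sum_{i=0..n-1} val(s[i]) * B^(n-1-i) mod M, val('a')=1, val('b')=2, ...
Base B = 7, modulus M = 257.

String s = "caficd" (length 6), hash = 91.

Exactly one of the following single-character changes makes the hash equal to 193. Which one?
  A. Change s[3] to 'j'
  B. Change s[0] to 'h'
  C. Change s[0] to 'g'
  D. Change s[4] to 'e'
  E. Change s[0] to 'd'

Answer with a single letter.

Answer: E

Derivation:
Option A: s[3]='i'->'j', delta=(10-9)*7^2 mod 257 = 49, hash=91+49 mod 257 = 140
Option B: s[0]='c'->'h', delta=(8-3)*7^5 mod 257 = 253, hash=91+253 mod 257 = 87
Option C: s[0]='c'->'g', delta=(7-3)*7^5 mod 257 = 151, hash=91+151 mod 257 = 242
Option D: s[4]='c'->'e', delta=(5-3)*7^1 mod 257 = 14, hash=91+14 mod 257 = 105
Option E: s[0]='c'->'d', delta=(4-3)*7^5 mod 257 = 102, hash=91+102 mod 257 = 193 <-- target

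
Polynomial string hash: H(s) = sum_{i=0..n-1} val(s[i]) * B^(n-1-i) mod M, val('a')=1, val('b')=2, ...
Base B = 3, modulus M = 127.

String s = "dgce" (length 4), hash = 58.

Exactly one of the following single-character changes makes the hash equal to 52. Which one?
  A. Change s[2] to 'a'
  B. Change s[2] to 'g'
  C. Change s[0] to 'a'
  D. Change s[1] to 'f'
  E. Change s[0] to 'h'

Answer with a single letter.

Option A: s[2]='c'->'a', delta=(1-3)*3^1 mod 127 = 121, hash=58+121 mod 127 = 52 <-- target
Option B: s[2]='c'->'g', delta=(7-3)*3^1 mod 127 = 12, hash=58+12 mod 127 = 70
Option C: s[0]='d'->'a', delta=(1-4)*3^3 mod 127 = 46, hash=58+46 mod 127 = 104
Option D: s[1]='g'->'f', delta=(6-7)*3^2 mod 127 = 118, hash=58+118 mod 127 = 49
Option E: s[0]='d'->'h', delta=(8-4)*3^3 mod 127 = 108, hash=58+108 mod 127 = 39

Answer: A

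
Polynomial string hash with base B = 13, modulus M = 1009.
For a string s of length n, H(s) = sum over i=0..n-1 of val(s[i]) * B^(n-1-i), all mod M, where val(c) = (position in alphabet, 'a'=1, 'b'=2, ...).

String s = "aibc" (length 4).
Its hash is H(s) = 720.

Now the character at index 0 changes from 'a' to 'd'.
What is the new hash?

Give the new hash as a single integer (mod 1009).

val('a') = 1, val('d') = 4
Position k = 0, exponent = n-1-k = 3
B^3 mod M = 13^3 mod 1009 = 179
Delta = (4 - 1) * 179 mod 1009 = 537
New hash = (720 + 537) mod 1009 = 248

Answer: 248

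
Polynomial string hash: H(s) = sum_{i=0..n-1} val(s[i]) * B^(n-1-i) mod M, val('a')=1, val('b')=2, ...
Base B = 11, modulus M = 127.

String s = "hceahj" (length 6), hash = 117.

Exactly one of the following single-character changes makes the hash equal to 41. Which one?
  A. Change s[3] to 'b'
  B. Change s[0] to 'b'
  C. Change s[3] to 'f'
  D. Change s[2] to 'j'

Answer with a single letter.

Answer: D

Derivation:
Option A: s[3]='a'->'b', delta=(2-1)*11^2 mod 127 = 121, hash=117+121 mod 127 = 111
Option B: s[0]='h'->'b', delta=(2-8)*11^5 mod 127 = 37, hash=117+37 mod 127 = 27
Option C: s[3]='a'->'f', delta=(6-1)*11^2 mod 127 = 97, hash=117+97 mod 127 = 87
Option D: s[2]='e'->'j', delta=(10-5)*11^3 mod 127 = 51, hash=117+51 mod 127 = 41 <-- target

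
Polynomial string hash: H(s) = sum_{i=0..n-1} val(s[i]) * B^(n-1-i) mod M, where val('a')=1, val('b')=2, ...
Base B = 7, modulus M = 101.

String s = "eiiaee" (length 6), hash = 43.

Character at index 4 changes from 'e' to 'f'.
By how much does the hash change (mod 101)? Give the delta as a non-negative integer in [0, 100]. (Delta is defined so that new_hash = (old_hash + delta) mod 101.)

Answer: 7

Derivation:
Delta formula: (val(new) - val(old)) * B^(n-1-k) mod M
  val('f') - val('e') = 6 - 5 = 1
  B^(n-1-k) = 7^1 mod 101 = 7
  Delta = 1 * 7 mod 101 = 7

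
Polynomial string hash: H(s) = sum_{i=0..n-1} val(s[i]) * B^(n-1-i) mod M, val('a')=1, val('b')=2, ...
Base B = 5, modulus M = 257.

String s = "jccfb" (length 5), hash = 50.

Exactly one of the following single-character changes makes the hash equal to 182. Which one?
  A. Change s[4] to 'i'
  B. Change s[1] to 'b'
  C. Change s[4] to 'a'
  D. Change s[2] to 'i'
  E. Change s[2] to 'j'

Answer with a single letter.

Option A: s[4]='b'->'i', delta=(9-2)*5^0 mod 257 = 7, hash=50+7 mod 257 = 57
Option B: s[1]='c'->'b', delta=(2-3)*5^3 mod 257 = 132, hash=50+132 mod 257 = 182 <-- target
Option C: s[4]='b'->'a', delta=(1-2)*5^0 mod 257 = 256, hash=50+256 mod 257 = 49
Option D: s[2]='c'->'i', delta=(9-3)*5^2 mod 257 = 150, hash=50+150 mod 257 = 200
Option E: s[2]='c'->'j', delta=(10-3)*5^2 mod 257 = 175, hash=50+175 mod 257 = 225

Answer: B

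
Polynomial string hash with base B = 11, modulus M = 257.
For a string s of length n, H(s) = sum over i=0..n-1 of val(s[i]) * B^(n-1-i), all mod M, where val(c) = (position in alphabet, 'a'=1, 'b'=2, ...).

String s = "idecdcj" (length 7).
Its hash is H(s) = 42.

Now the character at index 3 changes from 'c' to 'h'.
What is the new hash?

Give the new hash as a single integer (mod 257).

val('c') = 3, val('h') = 8
Position k = 3, exponent = n-1-k = 3
B^3 mod M = 11^3 mod 257 = 46
Delta = (8 - 3) * 46 mod 257 = 230
New hash = (42 + 230) mod 257 = 15

Answer: 15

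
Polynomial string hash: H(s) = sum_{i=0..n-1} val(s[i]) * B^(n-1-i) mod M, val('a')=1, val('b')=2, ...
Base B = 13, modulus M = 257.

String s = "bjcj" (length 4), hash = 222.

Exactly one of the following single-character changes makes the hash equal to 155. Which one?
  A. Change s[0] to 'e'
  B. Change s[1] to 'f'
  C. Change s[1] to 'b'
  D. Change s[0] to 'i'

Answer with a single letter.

Option A: s[0]='b'->'e', delta=(5-2)*13^3 mod 257 = 166, hash=222+166 mod 257 = 131
Option B: s[1]='j'->'f', delta=(6-10)*13^2 mod 257 = 95, hash=222+95 mod 257 = 60
Option C: s[1]='j'->'b', delta=(2-10)*13^2 mod 257 = 190, hash=222+190 mod 257 = 155 <-- target
Option D: s[0]='b'->'i', delta=(9-2)*13^3 mod 257 = 216, hash=222+216 mod 257 = 181

Answer: C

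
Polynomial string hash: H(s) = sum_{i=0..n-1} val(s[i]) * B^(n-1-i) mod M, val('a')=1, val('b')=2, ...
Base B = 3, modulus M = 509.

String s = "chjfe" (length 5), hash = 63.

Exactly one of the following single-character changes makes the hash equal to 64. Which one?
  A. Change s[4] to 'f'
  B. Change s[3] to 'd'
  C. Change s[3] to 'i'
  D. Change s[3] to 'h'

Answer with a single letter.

Option A: s[4]='e'->'f', delta=(6-5)*3^0 mod 509 = 1, hash=63+1 mod 509 = 64 <-- target
Option B: s[3]='f'->'d', delta=(4-6)*3^1 mod 509 = 503, hash=63+503 mod 509 = 57
Option C: s[3]='f'->'i', delta=(9-6)*3^1 mod 509 = 9, hash=63+9 mod 509 = 72
Option D: s[3]='f'->'h', delta=(8-6)*3^1 mod 509 = 6, hash=63+6 mod 509 = 69

Answer: A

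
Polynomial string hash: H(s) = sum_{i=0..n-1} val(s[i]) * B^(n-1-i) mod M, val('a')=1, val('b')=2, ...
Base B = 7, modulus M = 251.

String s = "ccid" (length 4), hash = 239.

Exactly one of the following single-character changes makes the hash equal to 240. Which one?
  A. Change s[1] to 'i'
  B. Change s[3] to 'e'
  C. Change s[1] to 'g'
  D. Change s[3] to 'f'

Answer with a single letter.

Answer: B

Derivation:
Option A: s[1]='c'->'i', delta=(9-3)*7^2 mod 251 = 43, hash=239+43 mod 251 = 31
Option B: s[3]='d'->'e', delta=(5-4)*7^0 mod 251 = 1, hash=239+1 mod 251 = 240 <-- target
Option C: s[1]='c'->'g', delta=(7-3)*7^2 mod 251 = 196, hash=239+196 mod 251 = 184
Option D: s[3]='d'->'f', delta=(6-4)*7^0 mod 251 = 2, hash=239+2 mod 251 = 241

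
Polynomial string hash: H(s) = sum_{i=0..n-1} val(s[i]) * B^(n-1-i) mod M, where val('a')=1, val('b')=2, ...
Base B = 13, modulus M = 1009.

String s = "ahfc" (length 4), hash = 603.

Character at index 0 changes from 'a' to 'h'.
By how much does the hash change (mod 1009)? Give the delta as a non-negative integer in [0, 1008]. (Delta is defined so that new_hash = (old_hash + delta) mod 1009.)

Answer: 244

Derivation:
Delta formula: (val(new) - val(old)) * B^(n-1-k) mod M
  val('h') - val('a') = 8 - 1 = 7
  B^(n-1-k) = 13^3 mod 1009 = 179
  Delta = 7 * 179 mod 1009 = 244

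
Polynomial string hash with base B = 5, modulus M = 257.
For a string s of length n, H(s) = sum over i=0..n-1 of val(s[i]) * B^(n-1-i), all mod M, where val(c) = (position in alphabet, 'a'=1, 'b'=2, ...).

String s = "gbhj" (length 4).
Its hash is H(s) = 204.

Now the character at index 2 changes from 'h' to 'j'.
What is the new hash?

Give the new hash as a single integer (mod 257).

Answer: 214

Derivation:
val('h') = 8, val('j') = 10
Position k = 2, exponent = n-1-k = 1
B^1 mod M = 5^1 mod 257 = 5
Delta = (10 - 8) * 5 mod 257 = 10
New hash = (204 + 10) mod 257 = 214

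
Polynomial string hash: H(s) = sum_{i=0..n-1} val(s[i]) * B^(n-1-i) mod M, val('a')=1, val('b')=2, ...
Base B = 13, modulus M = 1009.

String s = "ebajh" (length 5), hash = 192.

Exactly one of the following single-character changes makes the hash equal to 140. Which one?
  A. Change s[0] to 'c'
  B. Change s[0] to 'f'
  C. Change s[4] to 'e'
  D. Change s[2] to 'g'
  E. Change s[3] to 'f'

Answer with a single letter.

Answer: E

Derivation:
Option A: s[0]='e'->'c', delta=(3-5)*13^4 mod 1009 = 391, hash=192+391 mod 1009 = 583
Option B: s[0]='e'->'f', delta=(6-5)*13^4 mod 1009 = 309, hash=192+309 mod 1009 = 501
Option C: s[4]='h'->'e', delta=(5-8)*13^0 mod 1009 = 1006, hash=192+1006 mod 1009 = 189
Option D: s[2]='a'->'g', delta=(7-1)*13^2 mod 1009 = 5, hash=192+5 mod 1009 = 197
Option E: s[3]='j'->'f', delta=(6-10)*13^1 mod 1009 = 957, hash=192+957 mod 1009 = 140 <-- target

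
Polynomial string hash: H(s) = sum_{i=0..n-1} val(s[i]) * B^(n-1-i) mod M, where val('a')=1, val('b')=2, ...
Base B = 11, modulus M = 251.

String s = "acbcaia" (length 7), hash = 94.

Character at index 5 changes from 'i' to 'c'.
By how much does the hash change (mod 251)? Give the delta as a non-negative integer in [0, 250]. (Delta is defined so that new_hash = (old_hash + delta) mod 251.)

Answer: 185

Derivation:
Delta formula: (val(new) - val(old)) * B^(n-1-k) mod M
  val('c') - val('i') = 3 - 9 = -6
  B^(n-1-k) = 11^1 mod 251 = 11
  Delta = -6 * 11 mod 251 = 185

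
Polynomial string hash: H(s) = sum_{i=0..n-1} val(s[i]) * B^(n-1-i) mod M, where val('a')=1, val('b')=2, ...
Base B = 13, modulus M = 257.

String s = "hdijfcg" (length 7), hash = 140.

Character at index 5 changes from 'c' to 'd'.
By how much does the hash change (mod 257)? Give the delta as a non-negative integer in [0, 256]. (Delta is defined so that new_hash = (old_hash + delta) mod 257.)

Answer: 13

Derivation:
Delta formula: (val(new) - val(old)) * B^(n-1-k) mod M
  val('d') - val('c') = 4 - 3 = 1
  B^(n-1-k) = 13^1 mod 257 = 13
  Delta = 1 * 13 mod 257 = 13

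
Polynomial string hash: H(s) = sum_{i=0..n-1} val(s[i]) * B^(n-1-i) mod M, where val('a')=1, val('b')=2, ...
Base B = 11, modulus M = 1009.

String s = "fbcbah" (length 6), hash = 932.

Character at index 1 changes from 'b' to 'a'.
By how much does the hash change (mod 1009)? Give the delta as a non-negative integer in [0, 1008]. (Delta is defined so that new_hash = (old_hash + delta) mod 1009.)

Delta formula: (val(new) - val(old)) * B^(n-1-k) mod M
  val('a') - val('b') = 1 - 2 = -1
  B^(n-1-k) = 11^4 mod 1009 = 515
  Delta = -1 * 515 mod 1009 = 494

Answer: 494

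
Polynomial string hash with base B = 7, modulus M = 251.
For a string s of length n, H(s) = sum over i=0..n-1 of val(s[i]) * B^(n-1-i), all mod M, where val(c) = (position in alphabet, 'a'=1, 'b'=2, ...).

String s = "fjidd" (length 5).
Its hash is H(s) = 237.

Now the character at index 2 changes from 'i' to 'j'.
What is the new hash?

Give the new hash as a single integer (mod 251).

Answer: 35

Derivation:
val('i') = 9, val('j') = 10
Position k = 2, exponent = n-1-k = 2
B^2 mod M = 7^2 mod 251 = 49
Delta = (10 - 9) * 49 mod 251 = 49
New hash = (237 + 49) mod 251 = 35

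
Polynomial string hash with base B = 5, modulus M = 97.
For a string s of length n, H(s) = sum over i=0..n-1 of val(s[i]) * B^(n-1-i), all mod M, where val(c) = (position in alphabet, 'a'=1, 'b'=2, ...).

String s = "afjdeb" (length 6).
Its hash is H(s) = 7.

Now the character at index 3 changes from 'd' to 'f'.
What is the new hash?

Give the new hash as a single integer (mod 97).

val('d') = 4, val('f') = 6
Position k = 3, exponent = n-1-k = 2
B^2 mod M = 5^2 mod 97 = 25
Delta = (6 - 4) * 25 mod 97 = 50
New hash = (7 + 50) mod 97 = 57

Answer: 57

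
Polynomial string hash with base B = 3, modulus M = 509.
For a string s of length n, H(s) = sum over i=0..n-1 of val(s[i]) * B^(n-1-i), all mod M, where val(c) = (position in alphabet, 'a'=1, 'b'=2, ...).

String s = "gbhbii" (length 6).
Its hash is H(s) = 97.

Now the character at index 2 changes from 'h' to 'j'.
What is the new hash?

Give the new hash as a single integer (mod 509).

Answer: 151

Derivation:
val('h') = 8, val('j') = 10
Position k = 2, exponent = n-1-k = 3
B^3 mod M = 3^3 mod 509 = 27
Delta = (10 - 8) * 27 mod 509 = 54
New hash = (97 + 54) mod 509 = 151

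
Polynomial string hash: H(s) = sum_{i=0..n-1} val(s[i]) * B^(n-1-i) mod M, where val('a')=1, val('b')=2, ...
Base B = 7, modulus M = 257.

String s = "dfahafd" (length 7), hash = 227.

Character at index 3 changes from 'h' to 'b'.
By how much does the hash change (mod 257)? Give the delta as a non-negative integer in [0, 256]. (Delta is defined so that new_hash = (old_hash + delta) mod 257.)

Delta formula: (val(new) - val(old)) * B^(n-1-k) mod M
  val('b') - val('h') = 2 - 8 = -6
  B^(n-1-k) = 7^3 mod 257 = 86
  Delta = -6 * 86 mod 257 = 255

Answer: 255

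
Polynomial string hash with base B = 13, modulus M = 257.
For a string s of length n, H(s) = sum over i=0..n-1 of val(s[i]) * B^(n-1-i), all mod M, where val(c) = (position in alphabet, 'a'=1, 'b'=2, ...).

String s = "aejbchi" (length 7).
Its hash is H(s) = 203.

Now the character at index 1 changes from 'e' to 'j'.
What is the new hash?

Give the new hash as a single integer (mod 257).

Answer: 100

Derivation:
val('e') = 5, val('j') = 10
Position k = 1, exponent = n-1-k = 5
B^5 mod M = 13^5 mod 257 = 185
Delta = (10 - 5) * 185 mod 257 = 154
New hash = (203 + 154) mod 257 = 100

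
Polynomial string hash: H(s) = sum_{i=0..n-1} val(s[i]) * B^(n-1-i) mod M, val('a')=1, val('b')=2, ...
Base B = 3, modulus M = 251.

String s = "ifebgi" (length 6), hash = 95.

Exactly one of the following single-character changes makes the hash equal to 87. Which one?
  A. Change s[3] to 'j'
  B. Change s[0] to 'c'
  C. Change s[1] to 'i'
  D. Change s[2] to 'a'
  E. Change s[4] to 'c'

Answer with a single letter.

Answer: C

Derivation:
Option A: s[3]='b'->'j', delta=(10-2)*3^2 mod 251 = 72, hash=95+72 mod 251 = 167
Option B: s[0]='i'->'c', delta=(3-9)*3^5 mod 251 = 48, hash=95+48 mod 251 = 143
Option C: s[1]='f'->'i', delta=(9-6)*3^4 mod 251 = 243, hash=95+243 mod 251 = 87 <-- target
Option D: s[2]='e'->'a', delta=(1-5)*3^3 mod 251 = 143, hash=95+143 mod 251 = 238
Option E: s[4]='g'->'c', delta=(3-7)*3^1 mod 251 = 239, hash=95+239 mod 251 = 83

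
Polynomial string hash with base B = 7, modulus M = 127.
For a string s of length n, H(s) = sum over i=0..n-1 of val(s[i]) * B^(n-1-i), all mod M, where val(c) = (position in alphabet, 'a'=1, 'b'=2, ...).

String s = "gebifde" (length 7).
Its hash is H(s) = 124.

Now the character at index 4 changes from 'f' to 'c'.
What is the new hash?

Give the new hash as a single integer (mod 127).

val('f') = 6, val('c') = 3
Position k = 4, exponent = n-1-k = 2
B^2 mod M = 7^2 mod 127 = 49
Delta = (3 - 6) * 49 mod 127 = 107
New hash = (124 + 107) mod 127 = 104

Answer: 104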